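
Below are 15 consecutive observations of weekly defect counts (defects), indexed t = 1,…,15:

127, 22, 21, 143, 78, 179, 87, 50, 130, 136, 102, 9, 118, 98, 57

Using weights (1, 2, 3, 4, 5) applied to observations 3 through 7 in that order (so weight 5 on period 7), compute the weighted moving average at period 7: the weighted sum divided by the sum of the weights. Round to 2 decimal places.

Weighted sum: 1·21 + 2·143 + 3·78 + 4·179 + 5·87 = 21 + 286 + 234 + 716 + 435 = 1692
Weight total: 1 + 2 + 3 + 4 + 5 = 15
WMA = 1692 / 15 = 112.80

112.80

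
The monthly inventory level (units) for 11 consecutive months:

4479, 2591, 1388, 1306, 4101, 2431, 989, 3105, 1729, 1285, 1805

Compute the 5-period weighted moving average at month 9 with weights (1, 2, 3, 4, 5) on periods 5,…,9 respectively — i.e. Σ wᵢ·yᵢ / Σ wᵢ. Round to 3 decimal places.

2199.667

Weighted sum: 1·4101 + 2·2431 + 3·989 + 4·3105 + 5·1729 = 4101 + 4862 + 2967 + 12420 + 8645 = 32995
Weight total: 1 + 2 + 3 + 4 + 5 = 15
WMA = 32995 / 15 = 2199.667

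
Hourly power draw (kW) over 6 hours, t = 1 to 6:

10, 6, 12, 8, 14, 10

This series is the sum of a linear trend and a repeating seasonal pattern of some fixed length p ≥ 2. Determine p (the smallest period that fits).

2

First differences y_{t+1} − y_t: -4, 6, -4, 6, -4, …
The difference pattern repeats every 2 terms and not for any smaller step, so p = 2.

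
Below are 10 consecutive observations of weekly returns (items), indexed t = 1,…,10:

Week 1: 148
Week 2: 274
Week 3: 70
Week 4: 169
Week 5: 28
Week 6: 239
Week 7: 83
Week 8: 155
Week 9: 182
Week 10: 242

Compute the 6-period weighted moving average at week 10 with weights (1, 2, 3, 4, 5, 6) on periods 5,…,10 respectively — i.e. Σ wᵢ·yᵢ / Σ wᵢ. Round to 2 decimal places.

177.95

Weighted sum: 1·28 + 2·239 + 3·83 + 4·155 + 5·182 + 6·242 = 28 + 478 + 249 + 620 + 910 + 1452 = 3737
Weight total: 1 + 2 + 3 + 4 + 5 + 6 = 21
WMA = 3737 / 21 = 177.95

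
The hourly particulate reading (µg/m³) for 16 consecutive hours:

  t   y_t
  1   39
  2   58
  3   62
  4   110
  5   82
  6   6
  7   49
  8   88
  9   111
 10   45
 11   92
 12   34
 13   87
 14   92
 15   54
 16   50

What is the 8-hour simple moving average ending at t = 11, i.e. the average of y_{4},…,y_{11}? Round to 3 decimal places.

72.875

Sum of periods 4–11: 110 + 82 + 6 + 49 + 88 + 111 + 45 + 92 = 583
Divide by 8: 583 / 8 = 72.875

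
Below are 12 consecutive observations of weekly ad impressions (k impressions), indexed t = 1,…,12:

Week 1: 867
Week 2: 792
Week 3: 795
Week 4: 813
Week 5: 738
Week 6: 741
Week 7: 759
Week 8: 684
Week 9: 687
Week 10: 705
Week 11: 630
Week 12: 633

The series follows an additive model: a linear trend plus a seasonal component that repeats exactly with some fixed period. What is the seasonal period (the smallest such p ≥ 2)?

First differences y_{t+1} − y_t: -75, 3, 18, -75, 3, 18, -75, 3, …
The difference pattern repeats every 3 terms and not for any smaller step, so p = 3.

3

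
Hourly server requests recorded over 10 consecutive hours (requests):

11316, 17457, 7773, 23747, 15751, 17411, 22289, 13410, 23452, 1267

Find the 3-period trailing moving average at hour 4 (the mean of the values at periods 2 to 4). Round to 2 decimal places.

16325.67

Sum of periods 2–4: 17457 + 7773 + 23747 = 48977
Divide by 3: 48977 / 3 = 16325.67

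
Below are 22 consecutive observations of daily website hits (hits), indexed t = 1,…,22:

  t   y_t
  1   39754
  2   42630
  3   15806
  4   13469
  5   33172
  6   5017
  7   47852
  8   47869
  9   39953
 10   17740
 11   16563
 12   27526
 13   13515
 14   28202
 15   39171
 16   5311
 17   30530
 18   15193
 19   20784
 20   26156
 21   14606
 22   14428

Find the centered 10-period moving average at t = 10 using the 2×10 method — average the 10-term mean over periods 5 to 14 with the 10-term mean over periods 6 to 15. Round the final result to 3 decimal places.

Sum over 5–14: 33172 + 5017 + 47852 + 47869 + 39953 + 17740 + 16563 + 27526 + 13515 + 28202 = 277409
Sum over 6–15: 5017 + 47852 + 47869 + 39953 + 17740 + 16563 + 27526 + 13515 + 28202 + 39171 = 283408
CMA at t=10 = (277409 + 283408) / (2·10) = 560817 / 20 = 28040.850

28040.850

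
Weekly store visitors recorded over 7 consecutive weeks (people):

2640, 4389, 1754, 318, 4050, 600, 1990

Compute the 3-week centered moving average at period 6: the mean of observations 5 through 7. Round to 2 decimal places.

2213.33

Sum of periods 5–7: 4050 + 600 + 1990 = 6640
Divide by 3: 6640 / 3 = 2213.33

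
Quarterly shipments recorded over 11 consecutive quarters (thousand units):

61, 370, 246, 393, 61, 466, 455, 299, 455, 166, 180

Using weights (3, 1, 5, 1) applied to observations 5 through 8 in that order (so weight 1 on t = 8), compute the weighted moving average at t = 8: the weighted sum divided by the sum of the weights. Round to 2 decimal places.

Weighted sum: 3·61 + 1·466 + 5·455 + 1·299 = 183 + 466 + 2275 + 299 = 3223
Weight total: 3 + 1 + 5 + 1 = 10
WMA = 3223 / 10 = 322.30

322.30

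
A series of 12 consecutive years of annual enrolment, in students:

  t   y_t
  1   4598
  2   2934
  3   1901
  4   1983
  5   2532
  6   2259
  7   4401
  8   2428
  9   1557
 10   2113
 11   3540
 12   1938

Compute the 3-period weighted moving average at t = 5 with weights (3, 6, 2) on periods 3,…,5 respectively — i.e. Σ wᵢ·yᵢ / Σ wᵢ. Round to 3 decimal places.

2060.455

Weighted sum: 3·1901 + 6·1983 + 2·2532 = 5703 + 11898 + 5064 = 22665
Weight total: 3 + 6 + 2 = 11
WMA = 22665 / 11 = 2060.455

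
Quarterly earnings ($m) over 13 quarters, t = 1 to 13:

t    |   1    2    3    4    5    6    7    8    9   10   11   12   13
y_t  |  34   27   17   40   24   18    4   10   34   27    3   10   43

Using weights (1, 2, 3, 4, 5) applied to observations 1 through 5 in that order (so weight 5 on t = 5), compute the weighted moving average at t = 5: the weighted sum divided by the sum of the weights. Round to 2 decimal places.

27.93

Weighted sum: 1·34 + 2·27 + 3·17 + 4·40 + 5·24 = 34 + 54 + 51 + 160 + 120 = 419
Weight total: 1 + 2 + 3 + 4 + 5 = 15
WMA = 419 / 15 = 27.93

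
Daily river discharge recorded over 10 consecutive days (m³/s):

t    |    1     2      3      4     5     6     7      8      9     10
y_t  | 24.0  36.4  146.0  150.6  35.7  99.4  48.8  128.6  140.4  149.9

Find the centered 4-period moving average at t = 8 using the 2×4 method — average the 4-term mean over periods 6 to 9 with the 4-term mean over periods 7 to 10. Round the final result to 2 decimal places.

Sum over 6–9: 99.4 + 48.8 + 128.6 + 140.4 = 417.2
Sum over 7–10: 48.8 + 128.6 + 140.4 + 149.9 = 467.7
CMA at t=8 = (417.2 + 467.7) / (2·4) = 884.9 / 8 = 110.61

110.61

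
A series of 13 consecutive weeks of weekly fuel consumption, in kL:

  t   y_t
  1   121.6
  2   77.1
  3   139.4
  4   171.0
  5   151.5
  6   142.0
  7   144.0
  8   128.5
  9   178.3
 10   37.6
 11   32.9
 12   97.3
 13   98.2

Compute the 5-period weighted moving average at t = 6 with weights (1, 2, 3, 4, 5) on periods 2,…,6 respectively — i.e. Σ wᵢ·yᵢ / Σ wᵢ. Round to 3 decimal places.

Weighted sum: 1·77.1 + 2·139.4 + 3·171.0 + 4·151.5 + 5·142.0 = 77.1 + 278.8 + 513.0 + 606.0 + 710.0 = 2184.9
Weight total: 1 + 2 + 3 + 4 + 5 = 15
WMA = 2184.9 / 15 = 145.660

145.660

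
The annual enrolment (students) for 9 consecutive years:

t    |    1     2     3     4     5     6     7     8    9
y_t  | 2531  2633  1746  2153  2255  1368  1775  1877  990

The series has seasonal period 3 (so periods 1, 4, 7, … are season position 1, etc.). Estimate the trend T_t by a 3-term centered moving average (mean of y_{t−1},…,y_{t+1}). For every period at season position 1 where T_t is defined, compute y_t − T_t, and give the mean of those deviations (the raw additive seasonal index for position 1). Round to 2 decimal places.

101.67

Season position 1 occurs at t = 4, 7 (where T_t is defined).
t=4: T_4 = 2051.3333; y_4 − T_4 = 2153 − 2051.3333 = 101.6667
t=7: T_7 = 1673.3333; y_7 − T_7 = 1775 − 1673.3333 = 101.6667
Mean deviation: (101.6667 + 101.6667) / 2 = 101.67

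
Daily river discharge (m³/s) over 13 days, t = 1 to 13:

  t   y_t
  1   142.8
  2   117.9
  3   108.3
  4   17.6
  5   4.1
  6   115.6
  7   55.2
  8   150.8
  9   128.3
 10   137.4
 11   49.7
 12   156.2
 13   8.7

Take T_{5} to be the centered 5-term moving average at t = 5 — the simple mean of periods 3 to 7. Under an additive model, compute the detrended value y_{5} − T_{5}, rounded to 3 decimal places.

-56.060

Trend T_5 = (108.3 + 17.6 + 4.1 + 115.6 + 55.2) / 5 = 300.8/5 = 60.16000
Detrended value: 4.1 − 60.16000 = -56.060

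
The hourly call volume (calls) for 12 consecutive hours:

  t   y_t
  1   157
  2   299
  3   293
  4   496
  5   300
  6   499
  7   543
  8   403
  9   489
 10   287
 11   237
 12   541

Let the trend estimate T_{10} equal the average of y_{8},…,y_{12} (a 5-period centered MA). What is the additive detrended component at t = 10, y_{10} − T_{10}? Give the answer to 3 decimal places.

Trend T_10 = (403 + 489 + 287 + 237 + 541) / 5 = 1957/5 = 391.40000
Detrended value: 287 − 391.40000 = -104.400

-104.400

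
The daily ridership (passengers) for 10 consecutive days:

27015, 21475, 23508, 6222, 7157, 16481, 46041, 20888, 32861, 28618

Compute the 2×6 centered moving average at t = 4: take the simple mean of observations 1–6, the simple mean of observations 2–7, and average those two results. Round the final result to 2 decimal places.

Sum over 1–6: 27015 + 21475 + 23508 + 6222 + 7157 + 16481 = 101858
Sum over 2–7: 21475 + 23508 + 6222 + 7157 + 16481 + 46041 = 120884
CMA at t=4 = (101858 + 120884) / (2·6) = 222742 / 12 = 18561.83

18561.83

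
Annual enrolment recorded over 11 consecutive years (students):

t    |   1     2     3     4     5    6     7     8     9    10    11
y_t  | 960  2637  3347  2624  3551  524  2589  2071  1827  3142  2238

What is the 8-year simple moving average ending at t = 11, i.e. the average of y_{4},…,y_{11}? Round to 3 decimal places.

Sum of periods 4–11: 2624 + 3551 + 524 + 2589 + 2071 + 1827 + 3142 + 2238 = 18566
Divide by 8: 18566 / 8 = 2320.750

2320.750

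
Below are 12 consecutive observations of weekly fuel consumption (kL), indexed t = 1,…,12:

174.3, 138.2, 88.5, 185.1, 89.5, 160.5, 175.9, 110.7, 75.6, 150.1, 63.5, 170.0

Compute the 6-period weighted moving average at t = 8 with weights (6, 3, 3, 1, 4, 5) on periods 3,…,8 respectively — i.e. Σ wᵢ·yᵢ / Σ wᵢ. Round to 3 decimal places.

Weighted sum: 6·88.5 + 3·185.1 + 3·89.5 + 1·160.5 + 4·175.9 + 5·110.7 = 531.0 + 555.3 + 268.5 + 160.5 + 703.6 + 553.5 = 2772.4
Weight total: 6 + 3 + 3 + 1 + 4 + 5 = 22
WMA = 2772.4 / 22 = 126.018

126.018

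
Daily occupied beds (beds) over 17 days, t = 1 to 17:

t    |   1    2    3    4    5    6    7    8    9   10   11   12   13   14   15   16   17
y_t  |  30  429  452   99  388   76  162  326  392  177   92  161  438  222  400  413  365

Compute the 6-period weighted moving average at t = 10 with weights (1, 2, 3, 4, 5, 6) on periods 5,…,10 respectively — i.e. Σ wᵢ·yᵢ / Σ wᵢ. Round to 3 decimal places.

254.857

Weighted sum: 1·388 + 2·76 + 3·162 + 4·326 + 5·392 + 6·177 = 388 + 152 + 486 + 1304 + 1960 + 1062 = 5352
Weight total: 1 + 2 + 3 + 4 + 5 + 6 = 21
WMA = 5352 / 21 = 254.857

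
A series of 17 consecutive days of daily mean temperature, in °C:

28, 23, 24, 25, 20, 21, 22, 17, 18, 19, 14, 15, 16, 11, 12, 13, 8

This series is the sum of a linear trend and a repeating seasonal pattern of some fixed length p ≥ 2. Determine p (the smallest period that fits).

3

First differences y_{t+1} − y_t: -5, 1, 1, -5, 1, 1, -5, 1, …
The difference pattern repeats every 3 terms and not for any smaller step, so p = 3.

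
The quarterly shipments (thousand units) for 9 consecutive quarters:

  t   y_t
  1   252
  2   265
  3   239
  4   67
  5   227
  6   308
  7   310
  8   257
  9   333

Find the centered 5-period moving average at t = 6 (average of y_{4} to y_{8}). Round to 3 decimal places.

233.800

Sum of periods 4–8: 67 + 227 + 308 + 310 + 257 = 1169
Divide by 5: 1169 / 5 = 233.800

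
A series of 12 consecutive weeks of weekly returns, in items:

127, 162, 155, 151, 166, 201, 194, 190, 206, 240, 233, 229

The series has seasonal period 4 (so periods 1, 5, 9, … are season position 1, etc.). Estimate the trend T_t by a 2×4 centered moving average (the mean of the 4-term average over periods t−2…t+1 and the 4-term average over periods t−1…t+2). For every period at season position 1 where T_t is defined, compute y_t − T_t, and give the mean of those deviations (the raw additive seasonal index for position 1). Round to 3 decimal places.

-6.750

Season position 1 occurs at t = 5, 9 (where T_t is defined).
t=5: T_5 = 173.12500; y_5 − T_5 = 166 − 173.12500 = -7.12500
t=9: T_9 = 212.37500; y_9 − T_9 = 206 − 212.37500 = -6.37500
Mean deviation: (-7.12500 + -6.37500) / 2 = -6.750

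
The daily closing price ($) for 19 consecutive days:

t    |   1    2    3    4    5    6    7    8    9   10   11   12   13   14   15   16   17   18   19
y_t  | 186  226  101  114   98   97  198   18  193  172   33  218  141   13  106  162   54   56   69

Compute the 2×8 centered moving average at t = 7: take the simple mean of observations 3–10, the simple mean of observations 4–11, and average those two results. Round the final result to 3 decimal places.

119.625

Sum over 3–10: 101 + 114 + 98 + 97 + 198 + 18 + 193 + 172 = 991
Sum over 4–11: 114 + 98 + 97 + 198 + 18 + 193 + 172 + 33 = 923
CMA at t=7 = (991 + 923) / (2·8) = 1914 / 16 = 119.625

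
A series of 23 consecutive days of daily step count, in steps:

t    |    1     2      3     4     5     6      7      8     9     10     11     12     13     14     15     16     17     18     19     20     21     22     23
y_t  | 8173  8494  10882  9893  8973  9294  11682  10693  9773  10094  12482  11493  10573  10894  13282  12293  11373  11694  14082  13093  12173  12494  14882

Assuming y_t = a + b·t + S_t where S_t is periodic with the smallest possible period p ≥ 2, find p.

4

First differences y_{t+1} − y_t: 321, 2388, -989, -920, 321, 2388, -989, -920, 321, 2388, …
The difference pattern repeats every 4 terms and not for any smaller step, so p = 4.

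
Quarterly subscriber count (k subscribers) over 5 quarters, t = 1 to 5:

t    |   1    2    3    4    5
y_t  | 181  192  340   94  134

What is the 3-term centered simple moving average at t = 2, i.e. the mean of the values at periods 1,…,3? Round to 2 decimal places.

Sum of periods 1–3: 181 + 192 + 340 = 713
Divide by 3: 713 / 3 = 237.67

237.67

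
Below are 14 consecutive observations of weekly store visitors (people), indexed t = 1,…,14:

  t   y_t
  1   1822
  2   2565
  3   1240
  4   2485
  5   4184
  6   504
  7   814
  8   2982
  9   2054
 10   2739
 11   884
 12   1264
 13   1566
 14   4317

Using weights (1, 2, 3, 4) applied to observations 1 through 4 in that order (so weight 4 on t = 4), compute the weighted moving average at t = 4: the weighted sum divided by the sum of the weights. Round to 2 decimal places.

2061.20

Weighted sum: 1·1822 + 2·2565 + 3·1240 + 4·2485 = 1822 + 5130 + 3720 + 9940 = 20612
Weight total: 1 + 2 + 3 + 4 = 10
WMA = 20612 / 10 = 2061.20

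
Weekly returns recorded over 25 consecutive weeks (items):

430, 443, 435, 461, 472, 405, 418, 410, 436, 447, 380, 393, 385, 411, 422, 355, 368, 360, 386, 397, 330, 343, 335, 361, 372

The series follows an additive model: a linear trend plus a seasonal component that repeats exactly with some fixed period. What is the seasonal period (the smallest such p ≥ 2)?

First differences y_{t+1} − y_t: 13, -8, 26, 11, -67, 13, -8, 26, 11, -67, 13, -8, …
The difference pattern repeats every 5 terms and not for any smaller step, so p = 5.

5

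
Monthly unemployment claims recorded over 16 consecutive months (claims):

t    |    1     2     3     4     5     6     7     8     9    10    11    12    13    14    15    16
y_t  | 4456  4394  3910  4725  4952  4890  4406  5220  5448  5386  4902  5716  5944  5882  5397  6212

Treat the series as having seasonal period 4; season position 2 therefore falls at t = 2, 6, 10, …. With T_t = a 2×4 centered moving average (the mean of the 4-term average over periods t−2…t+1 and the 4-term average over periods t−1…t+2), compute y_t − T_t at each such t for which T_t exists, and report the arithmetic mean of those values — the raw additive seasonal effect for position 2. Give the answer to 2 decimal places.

85.04

Season position 2 occurs at t = 6, 10, 14 (where T_t is defined).
t=6: T_6 = 4805.1250; y_6 − T_6 = 4890 − 4805.1250 = 84.8750
t=10: T_10 = 5301.0000; y_10 − T_10 = 5386 − 5301.0000 = 85.0000
t=14: T_14 = 5796.7500; y_14 − T_14 = 5882 − 5796.7500 = 85.2500
Mean deviation: (84.8750 + 85.0000 + 85.2500) / 3 = 85.04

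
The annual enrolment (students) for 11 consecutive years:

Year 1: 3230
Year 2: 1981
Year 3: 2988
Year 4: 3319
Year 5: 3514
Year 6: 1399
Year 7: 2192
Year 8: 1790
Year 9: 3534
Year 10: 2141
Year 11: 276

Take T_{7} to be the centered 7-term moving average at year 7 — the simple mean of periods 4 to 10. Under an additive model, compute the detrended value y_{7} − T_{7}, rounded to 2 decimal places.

-363.57

Trend T_7 = (3319 + 3514 + 1399 + 2192 + 1790 + 3534 + 2141) / 7 = 17889/7 = 2555.5714
Detrended value: 2192 − 2555.5714 = -363.57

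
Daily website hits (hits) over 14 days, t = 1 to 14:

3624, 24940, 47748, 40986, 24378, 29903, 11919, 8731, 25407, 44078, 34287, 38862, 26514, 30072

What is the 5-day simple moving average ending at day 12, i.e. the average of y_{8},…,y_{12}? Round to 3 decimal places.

30273.000

Sum of periods 8–12: 8731 + 25407 + 44078 + 34287 + 38862 = 151365
Divide by 5: 151365 / 5 = 30273.000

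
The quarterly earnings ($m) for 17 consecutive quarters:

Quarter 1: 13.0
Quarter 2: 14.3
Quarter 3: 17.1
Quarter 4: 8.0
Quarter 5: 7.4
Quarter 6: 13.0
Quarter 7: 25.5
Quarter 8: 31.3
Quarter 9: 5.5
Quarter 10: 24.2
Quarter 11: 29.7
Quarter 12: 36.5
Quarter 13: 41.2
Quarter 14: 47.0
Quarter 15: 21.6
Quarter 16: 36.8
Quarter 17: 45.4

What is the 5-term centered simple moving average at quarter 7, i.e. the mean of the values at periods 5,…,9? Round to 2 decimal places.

Sum of periods 5–9: 7.4 + 13.0 + 25.5 + 31.3 + 5.5 = 82.7
Divide by 5: 82.7 / 5 = 16.54

16.54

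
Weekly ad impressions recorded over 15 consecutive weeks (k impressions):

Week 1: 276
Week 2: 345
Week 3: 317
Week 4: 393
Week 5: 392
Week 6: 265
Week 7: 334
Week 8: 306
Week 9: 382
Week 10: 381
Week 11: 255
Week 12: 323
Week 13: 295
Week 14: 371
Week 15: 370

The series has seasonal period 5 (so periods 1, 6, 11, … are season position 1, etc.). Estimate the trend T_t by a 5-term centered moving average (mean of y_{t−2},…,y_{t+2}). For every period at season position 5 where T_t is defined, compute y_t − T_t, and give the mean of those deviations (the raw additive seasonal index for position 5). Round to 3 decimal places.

51.700

Season position 5 occurs at t = 5, 10 (where T_t is defined).
t=5: T_5 = 340.20000; y_5 − T_5 = 392 − 340.20000 = 51.80000
t=10: T_10 = 329.40000; y_10 − T_10 = 381 − 329.40000 = 51.60000
Mean deviation: (51.80000 + 51.60000) / 2 = 51.700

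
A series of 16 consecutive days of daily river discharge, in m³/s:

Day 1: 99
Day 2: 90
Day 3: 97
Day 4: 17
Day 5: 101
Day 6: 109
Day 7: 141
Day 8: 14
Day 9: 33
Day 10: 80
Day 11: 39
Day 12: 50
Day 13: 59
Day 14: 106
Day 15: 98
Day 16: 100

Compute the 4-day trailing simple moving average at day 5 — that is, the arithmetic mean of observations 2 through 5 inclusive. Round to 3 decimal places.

76.250

Sum of periods 2–5: 90 + 97 + 17 + 101 = 305
Divide by 4: 305 / 4 = 76.250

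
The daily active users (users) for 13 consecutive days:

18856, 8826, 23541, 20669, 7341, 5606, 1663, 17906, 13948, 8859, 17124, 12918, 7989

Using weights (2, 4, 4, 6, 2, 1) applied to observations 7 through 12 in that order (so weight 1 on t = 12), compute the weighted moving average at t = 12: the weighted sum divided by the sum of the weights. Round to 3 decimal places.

Weighted sum: 2·1663 + 4·17906 + 4·13948 + 6·8859 + 2·17124 + 1·12918 = 3326 + 71624 + 55792 + 53154 + 34248 + 12918 = 231062
Weight total: 2 + 4 + 4 + 6 + 2 + 1 = 19
WMA = 231062 / 19 = 12161.158

12161.158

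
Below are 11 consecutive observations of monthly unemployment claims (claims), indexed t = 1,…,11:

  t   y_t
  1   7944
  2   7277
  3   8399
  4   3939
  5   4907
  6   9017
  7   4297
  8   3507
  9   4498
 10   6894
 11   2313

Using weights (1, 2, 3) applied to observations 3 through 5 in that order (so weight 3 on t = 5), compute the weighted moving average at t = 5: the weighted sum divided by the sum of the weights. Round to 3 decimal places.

Weighted sum: 1·8399 + 2·3939 + 3·4907 = 8399 + 7878 + 14721 = 30998
Weight total: 1 + 2 + 3 = 6
WMA = 30998 / 6 = 5166.333

5166.333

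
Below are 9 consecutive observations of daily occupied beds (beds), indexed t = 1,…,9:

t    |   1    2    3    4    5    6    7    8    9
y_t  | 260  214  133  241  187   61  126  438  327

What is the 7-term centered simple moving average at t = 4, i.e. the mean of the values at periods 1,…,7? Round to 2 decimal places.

174.57

Sum of periods 1–7: 260 + 214 + 133 + 241 + 187 + 61 + 126 = 1222
Divide by 7: 1222 / 7 = 174.57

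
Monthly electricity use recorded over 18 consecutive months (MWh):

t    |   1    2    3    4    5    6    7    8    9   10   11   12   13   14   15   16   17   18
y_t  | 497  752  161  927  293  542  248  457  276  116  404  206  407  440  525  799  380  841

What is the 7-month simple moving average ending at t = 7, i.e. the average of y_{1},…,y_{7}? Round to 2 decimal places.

488.57

Sum of periods 1–7: 497 + 752 + 161 + 927 + 293 + 542 + 248 = 3420
Divide by 7: 3420 / 7 = 488.57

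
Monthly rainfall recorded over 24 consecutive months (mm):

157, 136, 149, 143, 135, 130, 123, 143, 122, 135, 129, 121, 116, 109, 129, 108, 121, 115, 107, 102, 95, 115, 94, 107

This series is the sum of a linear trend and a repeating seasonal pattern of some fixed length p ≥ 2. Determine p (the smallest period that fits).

7

First differences y_{t+1} − y_t: -21, 13, -6, -8, -5, -7, 20, -21, 13, -6, -8, -5, -7, 20, -21, 13, …
The difference pattern repeats every 7 terms and not for any smaller step, so p = 7.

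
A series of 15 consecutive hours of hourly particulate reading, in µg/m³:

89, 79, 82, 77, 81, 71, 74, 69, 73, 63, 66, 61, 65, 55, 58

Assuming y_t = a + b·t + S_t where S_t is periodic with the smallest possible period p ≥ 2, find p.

4

First differences y_{t+1} − y_t: -10, 3, -5, 4, -10, 3, -5, 4, -10, 3, …
The difference pattern repeats every 4 terms and not for any smaller step, so p = 4.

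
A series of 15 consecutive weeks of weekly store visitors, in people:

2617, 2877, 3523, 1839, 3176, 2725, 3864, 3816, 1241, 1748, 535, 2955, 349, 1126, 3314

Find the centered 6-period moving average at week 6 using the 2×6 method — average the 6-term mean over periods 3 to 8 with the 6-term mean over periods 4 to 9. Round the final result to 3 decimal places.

2967.000

Sum over 3–8: 3523 + 1839 + 3176 + 2725 + 3864 + 3816 = 18943
Sum over 4–9: 1839 + 3176 + 2725 + 3864 + 3816 + 1241 = 16661
CMA at t=6 = (18943 + 16661) / (2·6) = 35604 / 12 = 2967.000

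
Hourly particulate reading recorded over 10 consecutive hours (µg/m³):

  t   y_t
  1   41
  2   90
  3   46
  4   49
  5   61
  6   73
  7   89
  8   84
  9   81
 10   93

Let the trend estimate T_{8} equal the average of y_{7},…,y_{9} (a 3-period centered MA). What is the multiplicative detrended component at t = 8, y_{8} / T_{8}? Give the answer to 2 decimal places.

0.99

Trend T_8 = (89 + 84 + 81) / 3 = 254/3 = 84.6667
Ratio to trend: 84 / 84.6667 = 0.99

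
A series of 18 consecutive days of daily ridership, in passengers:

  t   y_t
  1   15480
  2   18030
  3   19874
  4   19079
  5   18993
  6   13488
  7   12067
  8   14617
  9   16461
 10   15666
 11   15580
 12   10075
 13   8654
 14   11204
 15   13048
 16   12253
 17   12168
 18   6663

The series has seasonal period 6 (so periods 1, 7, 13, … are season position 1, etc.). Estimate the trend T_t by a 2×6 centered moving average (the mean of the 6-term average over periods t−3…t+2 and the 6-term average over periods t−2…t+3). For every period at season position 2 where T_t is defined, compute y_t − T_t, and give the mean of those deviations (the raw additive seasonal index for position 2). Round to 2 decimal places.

Season position 2 occurs at t = 8, 14 (where T_t is defined).
t=8: T_8 = 14930.9167; y_8 − T_8 = 14617 − 14930.9167 = -313.9167
t=14: T_14 = 11518.0000; y_14 − T_14 = 11204 − 11518.0000 = -314.0000
Mean deviation: (-313.9167 + -314.0000) / 2 = -313.96

-313.96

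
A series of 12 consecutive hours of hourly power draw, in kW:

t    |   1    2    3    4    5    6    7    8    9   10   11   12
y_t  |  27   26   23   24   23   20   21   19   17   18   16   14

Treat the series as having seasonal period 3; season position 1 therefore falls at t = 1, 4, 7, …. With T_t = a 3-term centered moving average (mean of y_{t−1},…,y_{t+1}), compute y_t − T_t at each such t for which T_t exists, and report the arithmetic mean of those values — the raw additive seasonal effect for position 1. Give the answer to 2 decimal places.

Season position 1 occurs at t = 4, 7, 10 (where T_t is defined).
t=4: T_4 = 23.3333; y_4 − T_4 = 24 − 23.3333 = 0.6667
t=7: T_7 = 20.0000; y_7 − T_7 = 21 − 20.0000 = 1.0000
t=10: T_10 = 17.0000; y_10 − T_10 = 18 − 17.0000 = 1.0000
Mean deviation: (0.6667 + 1.0000 + 1.0000) / 3 = 0.89

0.89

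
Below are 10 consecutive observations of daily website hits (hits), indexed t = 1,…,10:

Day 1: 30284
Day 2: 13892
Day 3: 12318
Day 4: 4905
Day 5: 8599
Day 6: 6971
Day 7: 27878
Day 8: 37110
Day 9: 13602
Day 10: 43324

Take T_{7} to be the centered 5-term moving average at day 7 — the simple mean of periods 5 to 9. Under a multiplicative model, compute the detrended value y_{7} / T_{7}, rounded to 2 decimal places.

1.48

Trend T_7 = (8599 + 6971 + 27878 + 37110 + 13602) / 5 = 94160/5 = 18832.0000
Ratio to trend: 27878 / 18832.0000 = 1.48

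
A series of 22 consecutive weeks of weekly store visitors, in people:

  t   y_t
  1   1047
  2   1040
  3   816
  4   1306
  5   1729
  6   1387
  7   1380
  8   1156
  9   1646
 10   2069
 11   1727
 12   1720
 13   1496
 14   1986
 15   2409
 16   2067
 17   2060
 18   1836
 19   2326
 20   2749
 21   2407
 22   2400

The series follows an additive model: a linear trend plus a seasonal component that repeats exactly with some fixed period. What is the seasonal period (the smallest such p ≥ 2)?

5

First differences y_{t+1} − y_t: -7, -224, 490, 423, -342, -7, -224, 490, 423, -342, -7, -224, …
The difference pattern repeats every 5 terms and not for any smaller step, so p = 5.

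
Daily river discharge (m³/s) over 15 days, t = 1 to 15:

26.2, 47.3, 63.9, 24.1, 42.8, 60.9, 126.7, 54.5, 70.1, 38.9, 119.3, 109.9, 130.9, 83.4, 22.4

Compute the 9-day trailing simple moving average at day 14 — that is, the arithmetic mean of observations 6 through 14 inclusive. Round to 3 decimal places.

88.289

Sum of periods 6–14: 60.9 + 126.7 + 54.5 + 70.1 + 38.9 + 119.3 + 109.9 + 130.9 + 83.4 = 794.6
Divide by 9: 794.6 / 9 = 88.289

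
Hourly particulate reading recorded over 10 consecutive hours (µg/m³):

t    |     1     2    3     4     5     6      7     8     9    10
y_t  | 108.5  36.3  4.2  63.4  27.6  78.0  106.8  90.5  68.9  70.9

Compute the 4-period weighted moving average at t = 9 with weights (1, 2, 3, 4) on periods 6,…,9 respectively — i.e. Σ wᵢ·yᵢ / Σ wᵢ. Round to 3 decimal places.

Weighted sum: 1·78.0 + 2·106.8 + 3·90.5 + 4·68.9 = 78.0 + 213.6 + 271.5 + 275.6 = 838.7
Weight total: 1 + 2 + 3 + 4 = 10
WMA = 838.7 / 10 = 83.870

83.870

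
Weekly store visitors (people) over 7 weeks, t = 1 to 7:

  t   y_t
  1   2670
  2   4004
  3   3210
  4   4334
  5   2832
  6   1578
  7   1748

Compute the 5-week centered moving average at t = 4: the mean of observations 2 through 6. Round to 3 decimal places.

3191.600

Sum of periods 2–6: 4004 + 3210 + 4334 + 2832 + 1578 = 15958
Divide by 5: 15958 / 5 = 3191.600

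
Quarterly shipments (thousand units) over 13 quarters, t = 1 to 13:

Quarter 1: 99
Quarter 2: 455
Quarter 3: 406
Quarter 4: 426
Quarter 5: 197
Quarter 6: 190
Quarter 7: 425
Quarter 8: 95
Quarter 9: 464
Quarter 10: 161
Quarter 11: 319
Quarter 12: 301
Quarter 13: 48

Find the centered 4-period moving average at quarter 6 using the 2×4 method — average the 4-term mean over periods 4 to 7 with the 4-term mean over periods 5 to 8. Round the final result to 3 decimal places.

268.125

Sum over 4–7: 426 + 197 + 190 + 425 = 1238
Sum over 5–8: 197 + 190 + 425 + 95 = 907
CMA at t=6 = (1238 + 907) / (2·4) = 2145 / 8 = 268.125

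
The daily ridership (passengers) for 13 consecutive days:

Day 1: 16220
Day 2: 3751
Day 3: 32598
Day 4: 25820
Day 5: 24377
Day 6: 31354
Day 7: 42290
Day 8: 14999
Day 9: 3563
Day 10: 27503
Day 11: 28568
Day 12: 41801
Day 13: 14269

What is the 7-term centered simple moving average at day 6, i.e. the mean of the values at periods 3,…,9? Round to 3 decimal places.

25000.143

Sum of periods 3–9: 32598 + 25820 + 24377 + 31354 + 42290 + 14999 + 3563 = 175001
Divide by 7: 175001 / 7 = 25000.143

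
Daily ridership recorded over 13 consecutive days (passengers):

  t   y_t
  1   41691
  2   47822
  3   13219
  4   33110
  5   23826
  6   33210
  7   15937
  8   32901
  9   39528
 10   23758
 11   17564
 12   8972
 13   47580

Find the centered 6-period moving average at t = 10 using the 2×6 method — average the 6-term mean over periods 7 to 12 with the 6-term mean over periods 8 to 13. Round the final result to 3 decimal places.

Sum over 7–12: 15937 + 32901 + 39528 + 23758 + 17564 + 8972 = 138660
Sum over 8–13: 32901 + 39528 + 23758 + 17564 + 8972 + 47580 = 170303
CMA at t=10 = (138660 + 170303) / (2·6) = 308963 / 12 = 25746.917

25746.917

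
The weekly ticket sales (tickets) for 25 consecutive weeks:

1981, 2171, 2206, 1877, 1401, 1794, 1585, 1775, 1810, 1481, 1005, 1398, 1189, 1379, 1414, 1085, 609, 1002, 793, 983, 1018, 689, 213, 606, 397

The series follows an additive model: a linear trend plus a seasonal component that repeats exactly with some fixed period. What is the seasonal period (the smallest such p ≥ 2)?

6

First differences y_{t+1} − y_t: 190, 35, -329, -476, 393, -209, 190, 35, -329, -476, 393, -209, 190, 35, …
The difference pattern repeats every 6 terms and not for any smaller step, so p = 6.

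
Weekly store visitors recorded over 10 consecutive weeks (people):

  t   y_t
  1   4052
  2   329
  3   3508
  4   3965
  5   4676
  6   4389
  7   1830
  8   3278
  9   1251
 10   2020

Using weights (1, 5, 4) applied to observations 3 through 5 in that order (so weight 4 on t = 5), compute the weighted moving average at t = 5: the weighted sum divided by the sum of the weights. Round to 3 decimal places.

Weighted sum: 1·3508 + 5·3965 + 4·4676 = 3508 + 19825 + 18704 = 42037
Weight total: 1 + 5 + 4 = 10
WMA = 42037 / 10 = 4203.700

4203.700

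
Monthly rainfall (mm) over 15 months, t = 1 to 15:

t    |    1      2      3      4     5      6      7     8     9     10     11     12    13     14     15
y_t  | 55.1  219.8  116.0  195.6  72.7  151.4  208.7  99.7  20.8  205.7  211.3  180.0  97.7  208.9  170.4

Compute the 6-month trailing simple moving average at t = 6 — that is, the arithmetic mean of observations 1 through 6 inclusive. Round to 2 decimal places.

135.10

Sum of periods 1–6: 55.1 + 219.8 + 116.0 + 195.6 + 72.7 + 151.4 = 810.6
Divide by 6: 810.6 / 6 = 135.10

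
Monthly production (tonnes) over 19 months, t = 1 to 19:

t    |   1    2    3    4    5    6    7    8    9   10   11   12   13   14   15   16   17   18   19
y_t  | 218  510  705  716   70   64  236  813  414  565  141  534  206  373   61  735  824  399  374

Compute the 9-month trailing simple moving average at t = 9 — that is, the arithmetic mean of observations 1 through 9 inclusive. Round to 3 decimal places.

Sum of periods 1–9: 218 + 510 + 705 + 716 + 70 + 64 + 236 + 813 + 414 = 3746
Divide by 9: 3746 / 9 = 416.222

416.222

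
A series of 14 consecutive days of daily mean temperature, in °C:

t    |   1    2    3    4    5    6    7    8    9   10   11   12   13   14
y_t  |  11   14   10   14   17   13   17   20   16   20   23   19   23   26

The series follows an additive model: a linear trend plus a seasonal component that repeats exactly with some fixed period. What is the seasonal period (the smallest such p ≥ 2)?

First differences y_{t+1} − y_t: 3, -4, 4, 3, -4, 4, 3, -4, …
The difference pattern repeats every 3 terms and not for any smaller step, so p = 3.

3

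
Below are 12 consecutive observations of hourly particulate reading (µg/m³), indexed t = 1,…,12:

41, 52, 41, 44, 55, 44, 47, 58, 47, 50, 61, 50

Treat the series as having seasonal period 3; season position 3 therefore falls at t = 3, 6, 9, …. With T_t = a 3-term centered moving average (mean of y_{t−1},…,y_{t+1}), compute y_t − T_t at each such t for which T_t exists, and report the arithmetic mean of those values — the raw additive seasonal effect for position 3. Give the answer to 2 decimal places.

-4.67

Season position 3 occurs at t = 3, 6, 9 (where T_t is defined).
t=3: T_3 = 45.6667; y_3 − T_3 = 41 − 45.6667 = -4.6667
t=6: T_6 = 48.6667; y_6 − T_6 = 44 − 48.6667 = -4.6667
t=9: T_9 = 51.6667; y_9 − T_9 = 47 − 51.6667 = -4.6667
Mean deviation: (-4.6667 + -4.6667 + -4.6667) / 3 = -4.67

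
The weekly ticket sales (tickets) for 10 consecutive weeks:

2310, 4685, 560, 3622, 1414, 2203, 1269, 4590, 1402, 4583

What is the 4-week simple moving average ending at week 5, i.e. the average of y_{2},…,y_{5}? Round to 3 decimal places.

Sum of periods 2–5: 4685 + 560 + 3622 + 1414 = 10281
Divide by 4: 10281 / 4 = 2570.250

2570.250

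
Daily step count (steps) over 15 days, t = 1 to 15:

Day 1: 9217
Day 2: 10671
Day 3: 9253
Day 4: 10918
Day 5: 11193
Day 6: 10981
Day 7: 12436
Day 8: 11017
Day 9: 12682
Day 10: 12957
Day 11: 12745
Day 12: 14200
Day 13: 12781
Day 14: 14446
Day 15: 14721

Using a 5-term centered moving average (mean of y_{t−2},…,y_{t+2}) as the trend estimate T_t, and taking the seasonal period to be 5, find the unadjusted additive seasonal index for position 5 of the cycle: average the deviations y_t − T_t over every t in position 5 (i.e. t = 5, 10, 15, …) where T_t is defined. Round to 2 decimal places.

236.80

Season position 5 occurs at t = 5, 10 (where T_t is defined).
t=5: T_5 = 10956.2000; y_5 − T_5 = 11193 − 10956.2000 = 236.8000
t=10: T_10 = 12720.2000; y_10 − T_10 = 12957 − 12720.2000 = 236.8000
Mean deviation: (236.8000 + 236.8000) / 2 = 236.80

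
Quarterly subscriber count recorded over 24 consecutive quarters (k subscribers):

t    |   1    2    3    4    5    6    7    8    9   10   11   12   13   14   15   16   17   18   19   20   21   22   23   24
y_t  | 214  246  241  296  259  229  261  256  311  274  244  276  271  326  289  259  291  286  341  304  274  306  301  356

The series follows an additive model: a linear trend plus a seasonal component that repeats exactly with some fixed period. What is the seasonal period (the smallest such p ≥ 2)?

First differences y_{t+1} − y_t: 32, -5, 55, -37, -30, 32, -5, 55, -37, -30, 32, -5, …
The difference pattern repeats every 5 terms and not for any smaller step, so p = 5.

5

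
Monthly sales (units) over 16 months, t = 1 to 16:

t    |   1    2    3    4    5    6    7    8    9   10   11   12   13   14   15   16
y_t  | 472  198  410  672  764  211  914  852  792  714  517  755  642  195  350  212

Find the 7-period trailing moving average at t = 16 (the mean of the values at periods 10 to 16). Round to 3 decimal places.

483.571

Sum of periods 10–16: 714 + 517 + 755 + 642 + 195 + 350 + 212 = 3385
Divide by 7: 3385 / 7 = 483.571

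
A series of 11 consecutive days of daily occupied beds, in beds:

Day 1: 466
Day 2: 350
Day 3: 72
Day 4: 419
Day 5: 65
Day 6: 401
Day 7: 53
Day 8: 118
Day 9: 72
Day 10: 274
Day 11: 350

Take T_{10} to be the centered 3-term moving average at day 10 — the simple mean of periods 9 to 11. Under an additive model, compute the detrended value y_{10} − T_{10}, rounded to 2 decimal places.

Trend T_10 = (72 + 274 + 350) / 3 = 696/3 = 232.0000
Detrended value: 274 − 232.0000 = 42.00

42.00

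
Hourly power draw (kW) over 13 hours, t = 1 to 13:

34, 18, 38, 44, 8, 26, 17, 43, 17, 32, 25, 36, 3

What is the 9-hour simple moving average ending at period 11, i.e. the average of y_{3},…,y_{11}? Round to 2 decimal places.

27.78

Sum of periods 3–11: 38 + 44 + 8 + 26 + 17 + 43 + 17 + 32 + 25 = 250
Divide by 9: 250 / 9 = 27.78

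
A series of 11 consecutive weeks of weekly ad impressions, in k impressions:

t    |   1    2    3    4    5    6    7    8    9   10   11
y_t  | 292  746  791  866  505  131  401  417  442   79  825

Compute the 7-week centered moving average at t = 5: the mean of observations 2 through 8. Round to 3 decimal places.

Sum of periods 2–8: 746 + 791 + 866 + 505 + 131 + 401 + 417 = 3857
Divide by 7: 3857 / 7 = 551.000

551.000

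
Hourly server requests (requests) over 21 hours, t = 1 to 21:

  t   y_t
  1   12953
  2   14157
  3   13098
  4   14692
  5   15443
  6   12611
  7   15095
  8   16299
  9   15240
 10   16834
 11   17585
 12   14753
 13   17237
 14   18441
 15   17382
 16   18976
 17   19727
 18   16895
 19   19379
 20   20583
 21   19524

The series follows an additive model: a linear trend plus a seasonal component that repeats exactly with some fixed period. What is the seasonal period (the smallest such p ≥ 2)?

6

First differences y_{t+1} − y_t: 1204, -1059, 1594, 751, -2832, 2484, 1204, -1059, 1594, 751, -2832, 2484, 1204, -1059, …
The difference pattern repeats every 6 terms and not for any smaller step, so p = 6.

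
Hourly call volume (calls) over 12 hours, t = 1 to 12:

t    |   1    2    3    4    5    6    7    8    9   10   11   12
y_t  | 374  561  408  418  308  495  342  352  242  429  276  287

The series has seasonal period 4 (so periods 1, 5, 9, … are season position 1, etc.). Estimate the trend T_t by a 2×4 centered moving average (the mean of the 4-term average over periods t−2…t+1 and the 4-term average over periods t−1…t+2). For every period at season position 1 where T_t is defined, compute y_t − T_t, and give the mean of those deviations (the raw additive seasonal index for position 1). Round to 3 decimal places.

Season position 1 occurs at t = 5, 9 (where T_t is defined).
t=5: T_5 = 399.00000; y_5 − T_5 = 308 − 399.00000 = -91.00000
t=9: T_9 = 333.00000; y_9 − T_9 = 242 − 333.00000 = -91.00000
Mean deviation: (-91.00000 + -91.00000) / 2 = -91.000

-91.000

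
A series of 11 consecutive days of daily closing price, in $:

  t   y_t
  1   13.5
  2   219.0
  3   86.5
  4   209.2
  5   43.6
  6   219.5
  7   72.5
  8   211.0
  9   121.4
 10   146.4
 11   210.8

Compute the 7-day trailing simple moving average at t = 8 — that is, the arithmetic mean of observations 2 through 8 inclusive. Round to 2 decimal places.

151.61

Sum of periods 2–8: 219.0 + 86.5 + 209.2 + 43.6 + 219.5 + 72.5 + 211.0 = 1061.3
Divide by 7: 1061.3 / 7 = 151.61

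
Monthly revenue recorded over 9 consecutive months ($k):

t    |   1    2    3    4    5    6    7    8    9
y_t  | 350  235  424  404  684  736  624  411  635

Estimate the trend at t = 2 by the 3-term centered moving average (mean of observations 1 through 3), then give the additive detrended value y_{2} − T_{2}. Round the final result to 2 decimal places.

Trend T_2 = (350 + 235 + 424) / 3 = 1009/3 = 336.3333
Detrended value: 235 − 336.3333 = -101.33

-101.33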